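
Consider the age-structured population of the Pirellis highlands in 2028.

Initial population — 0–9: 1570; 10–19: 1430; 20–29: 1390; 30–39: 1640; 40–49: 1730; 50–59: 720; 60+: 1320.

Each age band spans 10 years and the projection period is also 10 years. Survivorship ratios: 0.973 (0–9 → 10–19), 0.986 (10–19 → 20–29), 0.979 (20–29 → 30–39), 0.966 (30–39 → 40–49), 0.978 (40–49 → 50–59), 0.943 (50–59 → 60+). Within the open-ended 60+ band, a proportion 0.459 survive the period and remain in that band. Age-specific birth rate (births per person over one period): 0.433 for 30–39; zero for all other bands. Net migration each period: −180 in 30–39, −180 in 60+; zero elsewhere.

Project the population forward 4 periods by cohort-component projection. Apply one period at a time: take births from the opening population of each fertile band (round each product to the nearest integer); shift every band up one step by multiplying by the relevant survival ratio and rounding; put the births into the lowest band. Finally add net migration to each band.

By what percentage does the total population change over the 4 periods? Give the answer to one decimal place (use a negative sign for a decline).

Period 1.
Births: 1640 × 0.433 = 710
10–19: 1570 × 0.973 = 1528
20–29: 1430 × 0.986 = 1410
30–39: 1390 × 0.979 = 1361
40–49: 1640 × 0.966 = 1584
50–59: 1730 × 0.978 = 1692
60+: 720 × 0.943 + 1320 × 0.459 = 679 + 606 = 1285
Net migration: 30–39 − 180 → 1181; 60+ − 180 → 1105
Population now: 0–9=710, 10–19=1528, 20–29=1410, 30–39=1181, 40–49=1584, 50–59=1692, 60+=1105
Period 2.
Births: 1181 × 0.433 = 511
10–19: 710 × 0.973 = 691
20–29: 1528 × 0.986 = 1507
30–39: 1410 × 0.979 = 1380
40–49: 1181 × 0.966 = 1141
50–59: 1584 × 0.978 = 1549
60+: 1692 × 0.943 + 1105 × 0.459 = 1596 + 507 = 2103
Net migration: 30–39 − 180 → 1200; 60+ − 180 → 1923
Population now: 0–9=511, 10–19=691, 20–29=1507, 30–39=1200, 40–49=1141, 50–59=1549, 60+=1923
Period 3.
Births: 1200 × 0.433 = 520
10–19: 511 × 0.973 = 497
20–29: 691 × 0.986 = 681
30–39: 1507 × 0.979 = 1475
40–49: 1200 × 0.966 = 1159
50–59: 1141 × 0.978 = 1116
60+: 1549 × 0.943 + 1923 × 0.459 = 1461 + 883 = 2344
Net migration: 30–39 − 180 → 1295; 60+ − 180 → 2164
Population now: 0–9=520, 10–19=497, 20–29=681, 30–39=1295, 40–49=1159, 50–59=1116, 60+=2164
Period 4.
Births: 1295 × 0.433 = 561
10–19: 520 × 0.973 = 506
20–29: 497 × 0.986 = 490
30–39: 681 × 0.979 = 667
40–49: 1295 × 0.966 = 1251
50–59: 1159 × 0.978 = 1134
60+: 1116 × 0.943 + 2164 × 0.459 = 1052 + 993 = 2045
Net migration: 30–39 − 180 → 487; 60+ − 180 → 1865
Population now: 0–9=561, 10–19=506, 20–29=490, 30–39=487, 40–49=1251, 50–59=1134, 60+=1865
Total: 9800 → 6294; change = -3506; percentage change = -35.8%

-35.8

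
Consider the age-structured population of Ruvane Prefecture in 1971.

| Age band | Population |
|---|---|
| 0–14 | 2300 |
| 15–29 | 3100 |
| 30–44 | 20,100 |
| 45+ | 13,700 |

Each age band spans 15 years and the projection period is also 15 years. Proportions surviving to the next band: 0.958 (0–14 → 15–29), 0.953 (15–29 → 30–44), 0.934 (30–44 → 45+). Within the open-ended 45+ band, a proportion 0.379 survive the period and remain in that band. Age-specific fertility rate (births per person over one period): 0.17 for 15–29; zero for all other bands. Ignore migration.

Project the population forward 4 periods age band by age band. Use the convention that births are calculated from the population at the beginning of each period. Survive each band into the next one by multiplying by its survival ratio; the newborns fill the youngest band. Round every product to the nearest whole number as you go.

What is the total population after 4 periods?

3378

Let group 1 be 0–14 through group 4 = 45+.
Period 1.
Births: 3100 * 0.17 = 527
Group 2: 2300 * 0.958 = 2203
Group 3: 3100 * 0.953 = 2954
Group 4: 20100 * 0.934 + 13700 * 0.379 = 18773 + 5192 = 23965
→ [527, 2203, 2954, 23965]
Period 2.
Births: 2203 * 0.17 = 375
Group 2: 527 * 0.958 = 505
Group 3: 2203 * 0.953 = 2099
Group 4: 2954 * 0.934 + 23965 * 0.379 = 2759 + 9083 = 11842
→ [375, 505, 2099, 11842]
Period 3.
Births: 505 * 0.17 = 86
Group 2: 375 * 0.958 = 359
Group 3: 505 * 0.953 = 481
Group 4: 2099 * 0.934 + 11842 * 0.379 = 1960 + 4488 = 6448
→ [86, 359, 481, 6448]
Period 4.
Births: 359 * 0.17 = 61
Group 2: 86 * 0.958 = 82
Group 3: 359 * 0.953 = 342
Group 4: 481 * 0.934 + 6448 * 0.379 = 449 + 2444 = 2893
→ [61, 82, 342, 2893]
Total after period 4: 61 + 82 + 342 + 2893 = 3378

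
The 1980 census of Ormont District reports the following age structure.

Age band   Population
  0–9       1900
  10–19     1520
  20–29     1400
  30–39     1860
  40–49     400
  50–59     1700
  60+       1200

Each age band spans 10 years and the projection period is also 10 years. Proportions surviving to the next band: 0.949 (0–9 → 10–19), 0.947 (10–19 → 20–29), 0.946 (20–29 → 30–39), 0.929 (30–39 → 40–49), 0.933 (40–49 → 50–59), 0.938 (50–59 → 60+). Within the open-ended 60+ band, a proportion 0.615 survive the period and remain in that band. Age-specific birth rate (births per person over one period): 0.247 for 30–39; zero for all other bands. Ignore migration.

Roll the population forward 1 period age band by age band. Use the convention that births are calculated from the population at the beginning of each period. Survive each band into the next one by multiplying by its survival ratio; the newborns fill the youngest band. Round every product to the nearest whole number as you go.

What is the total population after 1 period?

9459

Call the bands 1 to 7, youngest first.
[period 1]
Births: 1860 × 0.247 = 459
Band 2: 1900 × 0.949 = 1803
Band 3: 1520 × 0.947 = 1439
Band 4: 1400 × 0.946 = 1324
Band 5: 1860 × 0.929 = 1728
Band 6: 400 × 0.933 = 373
Band 7: 1700 × 0.938 + 1200 × 0.615 = 1595 + 738 = 2333
Giving 459 / 1803 / 1439 / 1324 / 1728 / 373 / 2333.
Total after period 1: 459 + 1803 + 1439 + 1324 + 1728 + 373 + 2333 = 9459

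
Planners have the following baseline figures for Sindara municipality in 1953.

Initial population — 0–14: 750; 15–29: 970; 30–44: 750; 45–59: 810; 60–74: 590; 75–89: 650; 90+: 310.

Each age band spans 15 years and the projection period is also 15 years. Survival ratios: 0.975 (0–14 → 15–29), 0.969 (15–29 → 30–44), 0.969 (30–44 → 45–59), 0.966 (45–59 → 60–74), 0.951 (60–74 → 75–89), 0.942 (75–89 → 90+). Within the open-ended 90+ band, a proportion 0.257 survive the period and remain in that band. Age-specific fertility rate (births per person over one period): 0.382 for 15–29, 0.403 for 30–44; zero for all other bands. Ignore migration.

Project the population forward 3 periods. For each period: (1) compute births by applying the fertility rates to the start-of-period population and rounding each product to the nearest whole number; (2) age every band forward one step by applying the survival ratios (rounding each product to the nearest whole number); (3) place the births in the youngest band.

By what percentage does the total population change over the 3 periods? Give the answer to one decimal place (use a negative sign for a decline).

— Period 1 —
Births: 970 × 0.382 = 371, 750 × 0.403 = 302 → total 673
15–29: 750 × 0.975 = 731
30–44: 970 × 0.969 = 940
45–59: 750 × 0.969 = 727
60–74: 810 × 0.966 = 782
75–89: 590 × 0.951 = 561
90+: 650 × 0.942 + 310 × 0.257 = 612 + 80 = 692
Giving 673 / 731 / 940 / 727 / 782 / 561 / 692.
— Period 2 —
Births: 731 × 0.382 = 279, 940 × 0.403 = 379 → total 658
15–29: 673 × 0.975 = 656
30–44: 731 × 0.969 = 708
45–59: 940 × 0.969 = 911
60–74: 727 × 0.966 = 702
75–89: 782 × 0.951 = 744
90+: 561 × 0.942 + 692 × 0.257 = 528 + 178 = 706
Giving 658 / 656 / 708 / 911 / 702 / 744 / 706.
— Period 3 —
Births: 656 × 0.382 = 251, 708 × 0.403 = 285 → total 536
15–29: 658 × 0.975 = 642
30–44: 656 × 0.969 = 636
45–59: 708 × 0.969 = 686
60–74: 911 × 0.966 = 880
75–89: 702 × 0.951 = 668
90+: 744 × 0.942 + 706 × 0.257 = 701 + 181 = 882
Giving 536 / 642 / 636 / 686 / 880 / 668 / 882.
Total: 4830 → 4930; change = 100; percentage change = 2.1%

2.1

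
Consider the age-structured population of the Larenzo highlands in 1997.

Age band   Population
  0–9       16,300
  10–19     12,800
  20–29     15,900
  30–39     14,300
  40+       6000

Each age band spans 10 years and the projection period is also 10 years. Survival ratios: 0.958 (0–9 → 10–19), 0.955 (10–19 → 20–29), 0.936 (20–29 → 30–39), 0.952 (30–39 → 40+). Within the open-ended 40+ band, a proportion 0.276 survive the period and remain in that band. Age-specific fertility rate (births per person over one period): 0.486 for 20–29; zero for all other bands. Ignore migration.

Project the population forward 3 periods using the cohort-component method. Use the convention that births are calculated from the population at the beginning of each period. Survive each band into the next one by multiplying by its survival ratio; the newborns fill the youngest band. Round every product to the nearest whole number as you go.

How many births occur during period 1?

7727

Numbering the bands 1..5 from youngest to oldest:
After projecting period 1:
Births: 15900 × 0.486 = 7727
Band 2: 16300 × 0.958 = 15615
Band 3: 12800 × 0.955 = 12224
Band 4: 15900 × 0.936 = 14882
Band 5: 14300 × 0.952 + 6000 × 0.276 = 13614 + 1656 = 15270
Population now: 0–9=7727, 10–19=15615, 20–29=12224, 30–39=14882, 40+=15270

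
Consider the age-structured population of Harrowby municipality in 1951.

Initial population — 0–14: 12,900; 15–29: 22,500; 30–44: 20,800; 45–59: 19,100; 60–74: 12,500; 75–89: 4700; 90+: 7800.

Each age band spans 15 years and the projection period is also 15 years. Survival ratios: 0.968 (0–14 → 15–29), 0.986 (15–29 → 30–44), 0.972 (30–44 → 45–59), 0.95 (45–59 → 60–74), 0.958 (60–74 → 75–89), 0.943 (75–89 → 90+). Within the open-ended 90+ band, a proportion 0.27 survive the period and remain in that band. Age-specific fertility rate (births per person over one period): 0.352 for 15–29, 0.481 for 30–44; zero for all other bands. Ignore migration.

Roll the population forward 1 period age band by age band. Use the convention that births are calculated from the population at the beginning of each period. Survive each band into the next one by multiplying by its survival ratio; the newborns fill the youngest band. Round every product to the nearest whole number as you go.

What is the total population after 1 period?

109473

Let band 1 be 0–14 through band 7 = 90+.
Period 1:
Births: 22500 * 0.352 = 7920  |  20800 * 0.481 = 10005 — total 17925
Band 2: 12900 * 0.968 = 12487
Band 3: 22500 * 0.986 = 22185
Band 4: 20800 * 0.972 = 20218
Band 5: 19100 * 0.95 = 18145
Band 6: 12500 * 0.958 = 11975
Band 7: 4700 * 0.943 + 7800 * 0.27 = 4432 + 2106 = 6538
Population now: 0–14=17925, 15–29=12487, 30–44=22185, 45–59=20218, 60–74=18145, 75–89=11975, 90+=6538
Total after period 1: 17925 + 12487 + 22185 + 20218 + 18145 + 11975 + 6538 = 109473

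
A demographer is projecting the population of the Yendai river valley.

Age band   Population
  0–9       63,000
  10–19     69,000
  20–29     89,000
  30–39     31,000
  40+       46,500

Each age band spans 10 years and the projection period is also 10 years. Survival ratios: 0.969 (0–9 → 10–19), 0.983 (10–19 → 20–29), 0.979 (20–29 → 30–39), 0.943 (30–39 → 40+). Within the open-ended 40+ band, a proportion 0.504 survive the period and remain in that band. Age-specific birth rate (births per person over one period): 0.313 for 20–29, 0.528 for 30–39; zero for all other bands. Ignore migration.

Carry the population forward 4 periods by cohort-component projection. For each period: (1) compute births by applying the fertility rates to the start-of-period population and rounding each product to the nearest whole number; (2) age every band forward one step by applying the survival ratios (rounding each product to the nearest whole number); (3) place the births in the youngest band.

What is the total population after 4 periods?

Period 1:
Births: 89000 × 0.313 = 27857 ; 31000 × 0.528 = 16368 — total 44225
10–19: 63000 × 0.969 = 61047
20–29: 69000 × 0.983 = 67827
30–39: 89000 × 0.979 = 87131
40+: 31000 × 0.943 + 46500 × 0.504 = 29233 + 23436 = 52669
→ [44225, 61047, 67827, 87131, 52669]
Period 2:
Births: 67827 × 0.313 = 21230 ; 87131 × 0.528 = 46005 — total 67235
10–19: 44225 × 0.969 = 42854
20–29: 61047 × 0.983 = 60009
30–39: 67827 × 0.979 = 66403
40+: 87131 × 0.943 + 52669 × 0.504 = 82165 + 26545 = 108710
→ [67235, 42854, 60009, 66403, 108710]
Period 3:
Births: 60009 × 0.313 = 18783 ; 66403 × 0.528 = 35061 — total 53844
10–19: 67235 × 0.969 = 65151
20–29: 42854 × 0.983 = 42125
30–39: 60009 × 0.979 = 58749
40+: 66403 × 0.943 + 108710 × 0.504 = 62618 + 54790 = 117408
→ [53844, 65151, 42125, 58749, 117408]
Period 4:
Births: 42125 × 0.313 = 13185 ; 58749 × 0.528 = 31019 — total 44204
10–19: 53844 × 0.969 = 52175
20–29: 65151 × 0.983 = 64043
30–39: 42125 × 0.979 = 41240
40+: 58749 × 0.943 + 117408 × 0.504 = 55400 + 59174 = 114574
→ [44204, 52175, 64043, 41240, 114574]
Total after period 4: 44204 + 52175 + 64043 + 41240 + 114574 = 316236

316236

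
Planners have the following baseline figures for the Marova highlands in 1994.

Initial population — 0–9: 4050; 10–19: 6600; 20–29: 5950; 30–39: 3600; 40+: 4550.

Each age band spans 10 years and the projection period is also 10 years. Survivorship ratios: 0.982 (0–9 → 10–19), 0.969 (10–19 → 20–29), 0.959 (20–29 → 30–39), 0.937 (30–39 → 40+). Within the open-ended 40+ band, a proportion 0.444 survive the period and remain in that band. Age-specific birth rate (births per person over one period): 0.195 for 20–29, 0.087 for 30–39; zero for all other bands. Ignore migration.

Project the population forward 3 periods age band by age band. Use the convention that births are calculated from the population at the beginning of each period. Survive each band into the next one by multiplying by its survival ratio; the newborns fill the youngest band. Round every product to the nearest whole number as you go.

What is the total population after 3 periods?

Period 1.
Births: 5950 × 0.195 = 1160, 3600 × 0.087 = 313 → 1473
10–19: 4050 × 0.982 = 3977
20–29: 6600 × 0.969 = 6395
30–39: 5950 × 0.959 = 5706
40+: 3600 × 0.937 + 4550 × 0.444 = 3373 + 2020 = 5393
Population now: 0–9=1473, 10–19=3977, 20–29=6395, 30–39=5706, 40+=5393
Period 2.
Births: 6395 × 0.195 = 1247, 5706 × 0.087 = 496 → 1743
10–19: 1473 × 0.982 = 1446
20–29: 3977 × 0.969 = 3854
30–39: 6395 × 0.959 = 6133
40+: 5706 × 0.937 + 5393 × 0.444 = 5347 + 2394 = 7741
Population now: 0–9=1743, 10–19=1446, 20–29=3854, 30–39=6133, 40+=7741
Period 3.
Births: 3854 × 0.195 = 752, 6133 × 0.087 = 534 → 1286
10–19: 1743 × 0.982 = 1712
20–29: 1446 × 0.969 = 1401
30–39: 3854 × 0.959 = 3696
40+: 6133 × 0.937 + 7741 × 0.444 = 5747 + 3437 = 9184
Population now: 0–9=1286, 10–19=1712, 20–29=1401, 30–39=3696, 40+=9184
Total after period 3: 1286 + 1712 + 1401 + 3696 + 9184 = 17279

17279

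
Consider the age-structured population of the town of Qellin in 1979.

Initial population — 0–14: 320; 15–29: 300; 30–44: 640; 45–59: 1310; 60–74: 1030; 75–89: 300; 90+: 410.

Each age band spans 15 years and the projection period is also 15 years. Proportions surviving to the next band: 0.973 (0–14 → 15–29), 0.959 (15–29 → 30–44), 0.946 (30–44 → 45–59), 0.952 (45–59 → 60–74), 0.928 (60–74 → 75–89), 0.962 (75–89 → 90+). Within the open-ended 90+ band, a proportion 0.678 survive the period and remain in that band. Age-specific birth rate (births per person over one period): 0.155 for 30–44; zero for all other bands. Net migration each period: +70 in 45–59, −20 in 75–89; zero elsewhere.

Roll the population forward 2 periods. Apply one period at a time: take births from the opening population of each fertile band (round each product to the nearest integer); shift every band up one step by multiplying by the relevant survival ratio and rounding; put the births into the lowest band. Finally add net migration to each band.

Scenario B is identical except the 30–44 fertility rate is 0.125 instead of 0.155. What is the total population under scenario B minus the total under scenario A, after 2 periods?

-27

Period 1.
Births: 640 * 0.155 = 99
15–29: 320 * 0.973 = 311
30–44: 300 * 0.959 = 288
45–59: 640 * 0.946 = 605
60–74: 1310 * 0.952 = 1247
75–89: 1030 * 0.928 = 956
90+: 300 * 0.962 + 410 * 0.678 = 289 + 278 = 567
Net migration: 45–59 + 70 → 675; 75–89 − 20 → 936
Giving 99 / 311 / 288 / 675 / 1247 / 936 / 567.
Period 2.
Births: 288 * 0.155 = 45
15–29: 99 * 0.973 = 96
30–44: 311 * 0.959 = 298
45–59: 288 * 0.946 = 272
60–74: 675 * 0.952 = 643
75–89: 1247 * 0.928 = 1157
90+: 936 * 0.962 + 567 * 0.678 = 900 + 384 = 1284
Net migration: 45–59 + 70 → 342; 75–89 − 20 → 1137
Giving 45 / 96 / 298 / 342 / 643 / 1137 / 1284.
Scenario A total after 2 periods: 3845
Scenario B projection —
Period 1.
Births: 640 * 0.125 = 80
15–29: 320 * 0.973 = 311
30–44: 300 * 0.959 = 288
45–59: 640 * 0.946 = 605
60–74: 1310 * 0.952 = 1247
75–89: 1030 * 0.928 = 956
90+: 300 * 0.962 + 410 * 0.678 = 289 + 278 = 567
Net migration: 45–59 + 70 → 675; 75–89 − 20 → 936
Giving 80 / 311 / 288 / 675 / 1247 / 936 / 567.
Period 2.
Births: 288 * 0.125 = 36
15–29: 80 * 0.973 = 78
30–44: 311 * 0.959 = 298
45–59: 288 * 0.946 = 272
60–74: 675 * 0.952 = 643
75–89: 1247 * 0.928 = 1157
90+: 936 * 0.962 + 567 * 0.678 = 900 + 384 = 1284
Net migration: 45–59 + 70 → 342; 75–89 − 20 → 1137
Giving 36 / 78 / 298 / 342 / 643 / 1137 / 1284.
Scenario B total after 2 periods: 3818
Difference B − A = 3818 − 3845 = -27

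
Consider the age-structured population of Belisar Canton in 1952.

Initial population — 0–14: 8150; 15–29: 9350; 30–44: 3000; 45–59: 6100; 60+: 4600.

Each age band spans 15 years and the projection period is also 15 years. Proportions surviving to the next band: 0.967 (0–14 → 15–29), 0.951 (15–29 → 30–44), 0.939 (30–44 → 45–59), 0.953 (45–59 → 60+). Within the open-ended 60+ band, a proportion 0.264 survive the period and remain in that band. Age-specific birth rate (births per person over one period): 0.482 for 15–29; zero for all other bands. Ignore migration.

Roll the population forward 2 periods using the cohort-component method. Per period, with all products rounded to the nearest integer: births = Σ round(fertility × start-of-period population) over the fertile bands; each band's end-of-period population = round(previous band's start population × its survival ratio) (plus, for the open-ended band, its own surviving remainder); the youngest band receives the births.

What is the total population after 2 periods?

28542

[period 1]
Births: 9350 × 0.482 = 4507
15–29: 8150 × 0.967 = 7881
30–44: 9350 × 0.951 = 8892
45–59: 3000 × 0.939 = 2817
60+: 6100 × 0.953 + 4600 × 0.264 = 5813 + 1214 = 7027
→ [4507, 7881, 8892, 2817, 7027]
[period 2]
Births: 7881 × 0.482 = 3799
15–29: 4507 × 0.967 = 4358
30–44: 7881 × 0.951 = 7495
45–59: 8892 × 0.939 = 8350
60+: 2817 × 0.953 + 7027 × 0.264 = 2685 + 1855 = 4540
→ [3799, 4358, 7495, 8350, 4540]
Total after period 2: 3799 + 4358 + 7495 + 8350 + 4540 = 28542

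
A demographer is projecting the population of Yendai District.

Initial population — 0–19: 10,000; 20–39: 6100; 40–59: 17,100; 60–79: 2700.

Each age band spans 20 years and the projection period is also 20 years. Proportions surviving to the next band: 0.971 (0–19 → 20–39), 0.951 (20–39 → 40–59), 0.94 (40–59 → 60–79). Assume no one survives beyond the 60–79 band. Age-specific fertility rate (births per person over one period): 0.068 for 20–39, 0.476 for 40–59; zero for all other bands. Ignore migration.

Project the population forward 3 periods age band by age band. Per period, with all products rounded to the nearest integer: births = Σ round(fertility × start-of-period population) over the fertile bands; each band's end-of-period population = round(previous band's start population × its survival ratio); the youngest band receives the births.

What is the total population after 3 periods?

— Period 1 —
Births: 6100 * 0.068 = 415 ; 17100 * 0.476 = 8140 → 8555
20–39: 10000 * 0.971 = 9710
40–59: 6100 * 0.951 = 5801
60–79: 17100 * 0.94 = 16074
Population now: 0–19=8555, 20–39=9710, 40–59=5801, 60–79=16074
— Period 2 —
Births: 9710 * 0.068 = 660 ; 5801 * 0.476 = 2761 → 3421
20–39: 8555 * 0.971 = 8307
40–59: 9710 * 0.951 = 9234
60–79: 5801 * 0.94 = 5453
Population now: 0–19=3421, 20–39=8307, 40–59=9234, 60–79=5453
— Period 3 —
Births: 8307 * 0.068 = 565 ; 9234 * 0.476 = 4395 → 4960
20–39: 3421 * 0.971 = 3322
40–59: 8307 * 0.951 = 7900
60–79: 9234 * 0.94 = 8680
Population now: 0–19=4960, 20–39=3322, 40–59=7900, 60–79=8680
Total after period 3: 4960 + 3322 + 7900 + 8680 = 24862

24862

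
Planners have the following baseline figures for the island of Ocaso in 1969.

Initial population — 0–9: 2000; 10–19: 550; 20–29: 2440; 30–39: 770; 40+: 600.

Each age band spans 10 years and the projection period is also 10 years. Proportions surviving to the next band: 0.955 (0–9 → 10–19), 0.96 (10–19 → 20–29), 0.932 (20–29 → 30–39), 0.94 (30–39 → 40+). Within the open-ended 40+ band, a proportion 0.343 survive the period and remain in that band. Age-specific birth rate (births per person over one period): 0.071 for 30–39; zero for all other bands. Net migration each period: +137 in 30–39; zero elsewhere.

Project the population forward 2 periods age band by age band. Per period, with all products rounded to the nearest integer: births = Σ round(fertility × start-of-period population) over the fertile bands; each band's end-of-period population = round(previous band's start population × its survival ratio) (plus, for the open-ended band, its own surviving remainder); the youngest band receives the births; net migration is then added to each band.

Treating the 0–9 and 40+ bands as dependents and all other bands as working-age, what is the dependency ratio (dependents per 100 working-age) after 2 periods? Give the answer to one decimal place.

Let group 1 be 0–9 through group 5 = 40+.
After projecting period 1:
Births: 770 * 0.071 = 55
Group 2: 2000 * 0.955 = 1910
Group 3: 550 * 0.96 = 528
Group 4: 2440 * 0.932 = 2274
Group 5: 770 * 0.94 + 600 * 0.343 = 724 + 206 = 930
Net migration: Group 4 + 137 → 2411
Giving 55 / 1910 / 528 / 2411 / 930.
After projecting period 2:
Births: 2411 * 0.071 = 171
Group 2: 55 * 0.955 = 53
Group 3: 1910 * 0.96 = 1834
Group 4: 528 * 0.932 = 492
Group 5: 2411 * 0.94 + 930 * 0.343 = 2266 + 319 = 2585
Net migration: Group 4 + 137 → 629
Giving 171 / 53 / 1834 / 629 / 2585.
Dependents (band 0–9 + band 40+) = 171 + 2585 = 2756; working-age = 2516; ratio = 2756/2516 × 100 = 109.5

109.5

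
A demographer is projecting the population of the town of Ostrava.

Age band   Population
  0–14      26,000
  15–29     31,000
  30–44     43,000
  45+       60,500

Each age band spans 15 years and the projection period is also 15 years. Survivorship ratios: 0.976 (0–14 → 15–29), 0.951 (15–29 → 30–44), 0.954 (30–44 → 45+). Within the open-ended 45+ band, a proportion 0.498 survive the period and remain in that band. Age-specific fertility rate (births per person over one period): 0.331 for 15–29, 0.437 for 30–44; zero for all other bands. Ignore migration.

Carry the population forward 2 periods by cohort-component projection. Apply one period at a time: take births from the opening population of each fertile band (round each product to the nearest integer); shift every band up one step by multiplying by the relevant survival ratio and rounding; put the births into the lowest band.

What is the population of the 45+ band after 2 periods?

(Bands numbered youngest = 1 to oldest = 4.)
Period 1.
Births: 31000 * 0.331 = 10261  |  43000 * 0.437 = 18791 — total 29052
Band 2: 26000 * 0.976 = 25376
Band 3: 31000 * 0.951 = 29481
Band 4: 43000 * 0.954 + 60500 * 0.498 = 41022 + 30129 = 71151
End of period: [29052, 25376, 29481, 71151]
Period 2.
Births: 25376 * 0.331 = 8399  |  29481 * 0.437 = 12883 — total 21282
Band 2: 29052 * 0.976 = 28355
Band 3: 25376 * 0.951 = 24133
Band 4: 29481 * 0.954 + 71151 * 0.498 = 28125 + 35433 = 63558
End of period: [21282, 28355, 24133, 63558]

63558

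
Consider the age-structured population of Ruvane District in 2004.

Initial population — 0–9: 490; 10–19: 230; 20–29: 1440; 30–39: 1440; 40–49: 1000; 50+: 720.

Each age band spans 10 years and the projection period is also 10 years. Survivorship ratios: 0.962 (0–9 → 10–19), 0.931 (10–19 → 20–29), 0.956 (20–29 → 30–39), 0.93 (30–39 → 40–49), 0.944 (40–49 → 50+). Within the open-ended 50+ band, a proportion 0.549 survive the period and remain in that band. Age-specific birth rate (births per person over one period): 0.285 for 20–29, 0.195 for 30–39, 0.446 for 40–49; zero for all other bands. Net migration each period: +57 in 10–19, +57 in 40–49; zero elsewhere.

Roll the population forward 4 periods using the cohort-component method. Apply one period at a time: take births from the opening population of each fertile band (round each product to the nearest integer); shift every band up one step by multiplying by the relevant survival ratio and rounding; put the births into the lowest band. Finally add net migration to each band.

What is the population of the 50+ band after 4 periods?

Period 1.
Births: 1440 × 0.285 = 410  |  1440 × 0.195 = 281  |  1000 × 0.446 = 446 → 1137
10–19: 490 × 0.962 = 471
20–29: 230 × 0.931 = 214
30–39: 1440 × 0.956 = 1377
40–49: 1440 × 0.93 = 1339
50+: 1000 × 0.944 + 720 × 0.549 = 944 + 395 = 1339
Net migration: 10–19 + 57 → 528; 40–49 + 57 → 1396
End of period: [1137, 528, 214, 1377, 1396, 1339]
Period 2.
Births: 214 × 0.285 = 61  |  1377 × 0.195 = 269  |  1396 × 0.446 = 623 → 953
10–19: 1137 × 0.962 = 1094
20–29: 528 × 0.931 = 492
30–39: 214 × 0.956 = 205
40–49: 1377 × 0.93 = 1281
50+: 1396 × 0.944 + 1339 × 0.549 = 1318 + 735 = 2053
Net migration: 10–19 + 57 → 1151; 40–49 + 57 → 1338
End of period: [953, 1151, 492, 205, 1338, 2053]
Period 3.
Births: 492 × 0.285 = 140  |  205 × 0.195 = 40  |  1338 × 0.446 = 597 → 777
10–19: 953 × 0.962 = 917
20–29: 1151 × 0.931 = 1072
30–39: 492 × 0.956 = 470
40–49: 205 × 0.93 = 191
50+: 1338 × 0.944 + 2053 × 0.549 = 1263 + 1127 = 2390
Net migration: 10–19 + 57 → 974; 40–49 + 57 → 248
End of period: [777, 974, 1072, 470, 248, 2390]
Period 4.
Births: 1072 × 0.285 = 306  |  470 × 0.195 = 92  |  248 × 0.446 = 111 → 509
10–19: 777 × 0.962 = 747
20–29: 974 × 0.931 = 907
30–39: 1072 × 0.956 = 1025
40–49: 470 × 0.93 = 437
50+: 248 × 0.944 + 2390 × 0.549 = 234 + 1312 = 1546
Net migration: 10–19 + 57 → 804; 40–49 + 57 → 494
End of period: [509, 804, 907, 1025, 494, 1546]

1546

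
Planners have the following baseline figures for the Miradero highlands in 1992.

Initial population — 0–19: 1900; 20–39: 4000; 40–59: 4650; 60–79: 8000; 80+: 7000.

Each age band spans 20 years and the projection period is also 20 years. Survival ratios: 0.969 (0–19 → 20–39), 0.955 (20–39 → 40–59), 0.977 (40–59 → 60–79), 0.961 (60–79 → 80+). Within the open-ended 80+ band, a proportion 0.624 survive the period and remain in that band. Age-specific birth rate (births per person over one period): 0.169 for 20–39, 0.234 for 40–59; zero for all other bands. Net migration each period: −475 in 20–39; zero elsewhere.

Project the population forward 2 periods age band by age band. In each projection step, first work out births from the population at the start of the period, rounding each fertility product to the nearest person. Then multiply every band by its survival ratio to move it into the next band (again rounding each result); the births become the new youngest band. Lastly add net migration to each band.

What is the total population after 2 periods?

Period 1:
Births: 4000 × 0.169 = 676 ; 4650 × 0.234 = 1088 → 1764
20–39: 1900 × 0.969 = 1841
40–59: 4000 × 0.955 = 3820
60–79: 4650 × 0.977 = 4543
80+: 8000 × 0.961 + 7000 × 0.624 = 7688 + 4368 = 12056
Net migration: 20–39 − 475 → 1366
→ [1764, 1366, 3820, 4543, 12056]
Period 2:
Births: 1366 × 0.169 = 231 ; 3820 × 0.234 = 894 → 1125
20–39: 1764 × 0.969 = 1709
40–59: 1366 × 0.955 = 1305
60–79: 3820 × 0.977 = 3732
80+: 4543 × 0.961 + 12056 × 0.624 = 4366 + 7523 = 11889
Net migration: 20–39 − 475 → 1234
→ [1125, 1234, 1305, 3732, 11889]
Total after period 2: 1125 + 1234 + 1305 + 3732 + 11889 = 19285

19285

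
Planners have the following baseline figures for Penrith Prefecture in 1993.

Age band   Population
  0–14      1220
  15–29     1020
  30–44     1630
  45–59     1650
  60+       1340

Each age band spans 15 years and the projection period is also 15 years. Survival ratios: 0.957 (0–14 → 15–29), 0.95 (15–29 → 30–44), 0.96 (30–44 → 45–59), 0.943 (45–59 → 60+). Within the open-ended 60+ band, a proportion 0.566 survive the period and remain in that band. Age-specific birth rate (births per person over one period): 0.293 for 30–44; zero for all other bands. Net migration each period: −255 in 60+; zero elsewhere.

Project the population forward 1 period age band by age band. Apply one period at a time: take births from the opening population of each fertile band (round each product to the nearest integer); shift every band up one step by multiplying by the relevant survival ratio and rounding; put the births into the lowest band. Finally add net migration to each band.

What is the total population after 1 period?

Let group 1 be 0–14 through group 5 = 60+.
— Period 1 —
Births: 1630 × 0.293 = 478
Group 2: 1220 × 0.957 = 1168
Group 3: 1020 × 0.95 = 969
Group 4: 1630 × 0.96 = 1565
Group 5: 1650 × 0.943 + 1340 × 0.566 = 1556 + 758 = 2314
Net migration: Group 5 − 255 → 2059
→ [478, 1168, 969, 1565, 2059]
Total after period 1: 478 + 1168 + 969 + 1565 + 2059 = 6239

6239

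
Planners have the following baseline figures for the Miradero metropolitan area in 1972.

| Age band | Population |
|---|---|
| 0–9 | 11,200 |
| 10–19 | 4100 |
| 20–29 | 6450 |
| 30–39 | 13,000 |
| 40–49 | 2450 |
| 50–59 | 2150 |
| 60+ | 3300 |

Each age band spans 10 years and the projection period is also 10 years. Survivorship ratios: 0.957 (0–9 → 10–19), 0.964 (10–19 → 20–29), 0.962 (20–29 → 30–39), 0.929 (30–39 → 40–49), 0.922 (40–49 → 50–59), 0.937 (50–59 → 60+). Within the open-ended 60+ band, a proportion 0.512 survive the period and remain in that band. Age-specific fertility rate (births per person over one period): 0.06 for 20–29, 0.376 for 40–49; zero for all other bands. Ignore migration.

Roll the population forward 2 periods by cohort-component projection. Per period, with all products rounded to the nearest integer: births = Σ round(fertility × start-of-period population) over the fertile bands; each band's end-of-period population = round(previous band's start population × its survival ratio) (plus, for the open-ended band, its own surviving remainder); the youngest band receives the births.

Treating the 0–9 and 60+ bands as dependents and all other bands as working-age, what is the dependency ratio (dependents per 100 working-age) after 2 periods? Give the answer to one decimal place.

After projecting period 1:
Births: 6450 × 0.06 = 387 ; 2450 × 0.376 = 921 ⇒ total 1308
10–19: 11200 × 0.957 = 10718
20–29: 4100 × 0.964 = 3952
30–39: 6450 × 0.962 = 6205
40–49: 13000 × 0.929 = 12077
50–59: 2450 × 0.922 = 2259
60+: 2150 × 0.937 + 3300 × 0.512 = 2015 + 1690 = 3705
→ [1308, 10718, 3952, 6205, 12077, 2259, 3705]
After projecting period 2:
Births: 3952 × 0.06 = 237 ; 12077 × 0.376 = 4541 ⇒ total 4778
10–19: 1308 × 0.957 = 1252
20–29: 10718 × 0.964 = 10332
30–39: 3952 × 0.962 = 3802
40–49: 6205 × 0.929 = 5764
50–59: 12077 × 0.922 = 11135
60+: 2259 × 0.937 + 3705 × 0.512 = 2117 + 1897 = 4014
→ [4778, 1252, 10332, 3802, 5764, 11135, 4014]
Dependents (band 0–9 + band 60+) = 4778 + 4014 = 8792; working-age = 32285; ratio = 8792/32285 × 100 = 27.2

27.2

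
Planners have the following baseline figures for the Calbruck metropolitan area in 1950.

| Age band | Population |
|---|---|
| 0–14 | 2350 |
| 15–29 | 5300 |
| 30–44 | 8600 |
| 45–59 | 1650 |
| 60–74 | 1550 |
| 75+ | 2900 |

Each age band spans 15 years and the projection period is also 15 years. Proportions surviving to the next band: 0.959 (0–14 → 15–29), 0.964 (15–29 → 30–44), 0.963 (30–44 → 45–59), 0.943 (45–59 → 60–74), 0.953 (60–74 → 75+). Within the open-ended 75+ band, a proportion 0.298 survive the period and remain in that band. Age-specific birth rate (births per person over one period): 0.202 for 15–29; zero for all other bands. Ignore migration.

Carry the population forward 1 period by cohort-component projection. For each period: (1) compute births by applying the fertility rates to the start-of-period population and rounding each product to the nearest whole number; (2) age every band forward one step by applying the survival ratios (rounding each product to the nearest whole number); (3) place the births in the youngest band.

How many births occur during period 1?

— Period 1 —
Births: 5300 × 0.202 = 1071
15–29: 2350 × 0.959 = 2254
30–44: 5300 × 0.964 = 5109
45–59: 8600 × 0.963 = 8282
60–74: 1650 × 0.943 = 1556
75+: 1550 × 0.953 + 2900 × 0.298 = 1477 + 864 = 2341
Giving 1071 / 2254 / 5109 / 8282 / 1556 / 2341.

1071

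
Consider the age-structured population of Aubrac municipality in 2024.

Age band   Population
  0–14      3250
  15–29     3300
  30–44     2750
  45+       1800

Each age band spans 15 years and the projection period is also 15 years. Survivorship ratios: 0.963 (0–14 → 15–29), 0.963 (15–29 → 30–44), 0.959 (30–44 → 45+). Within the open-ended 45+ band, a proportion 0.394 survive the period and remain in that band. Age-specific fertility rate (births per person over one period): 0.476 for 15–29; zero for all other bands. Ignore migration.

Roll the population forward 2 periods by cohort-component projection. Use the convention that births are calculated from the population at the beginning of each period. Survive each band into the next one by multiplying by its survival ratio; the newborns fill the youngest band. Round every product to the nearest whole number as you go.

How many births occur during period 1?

1571

Call the bands 1 to 4, youngest first.
[period 1]
Births: 3300 × 0.476 = 1571
Band 2: 3250 × 0.963 = 3130
Band 3: 3300 × 0.963 = 3178
Band 4: 2750 × 0.959 + 1800 × 0.394 = 2637 + 709 = 3346
End of period: [1571, 3130, 3178, 3346]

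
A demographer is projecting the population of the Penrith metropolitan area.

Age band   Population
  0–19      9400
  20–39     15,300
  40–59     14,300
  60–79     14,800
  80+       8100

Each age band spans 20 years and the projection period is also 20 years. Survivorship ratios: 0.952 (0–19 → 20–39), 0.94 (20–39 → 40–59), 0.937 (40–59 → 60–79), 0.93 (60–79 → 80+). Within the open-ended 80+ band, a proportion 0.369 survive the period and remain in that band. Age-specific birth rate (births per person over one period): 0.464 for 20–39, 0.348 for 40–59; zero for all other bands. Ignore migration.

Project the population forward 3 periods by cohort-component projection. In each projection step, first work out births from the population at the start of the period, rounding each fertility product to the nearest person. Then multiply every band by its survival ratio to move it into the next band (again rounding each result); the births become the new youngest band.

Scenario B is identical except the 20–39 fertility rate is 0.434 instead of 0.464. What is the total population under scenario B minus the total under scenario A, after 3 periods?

-1200

Period 1.
Births: 15300 × 0.464 = 7099, 14300 × 0.348 = 4976 — total 12075
20–39: 9400 × 0.952 = 8949
40–59: 15300 × 0.94 = 14382
60–79: 14300 × 0.937 = 13399
80+: 14800 × 0.93 + 8100 × 0.369 = 13764 + 2989 = 16753
Population now: 0–19=12075, 20–39=8949, 40–59=14382, 60–79=13399, 80+=16753
Period 2.
Births: 8949 × 0.464 = 4152, 14382 × 0.348 = 5005 — total 9157
20–39: 12075 × 0.952 = 11495
40–59: 8949 × 0.94 = 8412
60–79: 14382 × 0.937 = 13476
80+: 13399 × 0.93 + 16753 × 0.369 = 12461 + 6182 = 18643
Population now: 0–19=9157, 20–39=11495, 40–59=8412, 60–79=13476, 80+=18643
Period 3.
Births: 11495 × 0.464 = 5334, 8412 × 0.348 = 2927 — total 8261
20–39: 9157 × 0.952 = 8717
40–59: 11495 × 0.94 = 10805
60–79: 8412 × 0.937 = 7882
80+: 13476 × 0.93 + 18643 × 0.369 = 12533 + 6879 = 19412
Population now: 0–19=8261, 20–39=8717, 40–59=10805, 60–79=7882, 80+=19412
Scenario A total after 3 periods: 55077
Scenario B projection —
Period 1.
Births: 15300 × 0.434 = 6640, 14300 × 0.348 = 4976 — total 11616
20–39: 9400 × 0.952 = 8949
40–59: 15300 × 0.94 = 14382
60–79: 14300 × 0.937 = 13399
80+: 14800 × 0.93 + 8100 × 0.369 = 13764 + 2989 = 16753
Population now: 0–19=11616, 20–39=8949, 40–59=14382, 60–79=13399, 80+=16753
Period 2.
Births: 8949 × 0.434 = 3884, 14382 × 0.348 = 5005 — total 8889
20–39: 11616 × 0.952 = 11058
40–59: 8949 × 0.94 = 8412
60–79: 14382 × 0.937 = 13476
80+: 13399 × 0.93 + 16753 × 0.369 = 12461 + 6182 = 18643
Population now: 0–19=8889, 20–39=11058, 40–59=8412, 60–79=13476, 80+=18643
Period 3.
Births: 11058 × 0.434 = 4799, 8412 × 0.348 = 2927 — total 7726
20–39: 8889 × 0.952 = 8462
40–59: 11058 × 0.94 = 10395
60–79: 8412 × 0.937 = 7882
80+: 13476 × 0.93 + 18643 × 0.369 = 12533 + 6879 = 19412
Population now: 0–19=7726, 20–39=8462, 40–59=10395, 60–79=7882, 80+=19412
Scenario B total after 3 periods: 53877
Difference B − A = 53877 − 55077 = -1200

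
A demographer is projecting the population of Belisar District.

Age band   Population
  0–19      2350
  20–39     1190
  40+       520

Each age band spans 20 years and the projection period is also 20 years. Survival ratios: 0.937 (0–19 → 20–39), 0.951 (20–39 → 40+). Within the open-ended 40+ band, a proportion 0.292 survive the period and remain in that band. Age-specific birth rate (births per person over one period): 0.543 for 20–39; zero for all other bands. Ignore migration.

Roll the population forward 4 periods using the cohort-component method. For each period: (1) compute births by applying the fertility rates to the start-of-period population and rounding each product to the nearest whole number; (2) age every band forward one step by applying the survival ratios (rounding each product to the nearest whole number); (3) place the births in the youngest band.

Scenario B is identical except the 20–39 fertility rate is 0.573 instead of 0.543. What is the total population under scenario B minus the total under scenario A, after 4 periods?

(Bands numbered youngest = 1 to oldest = 3.)
After projecting period 1:
Births: 1190 × 0.543 = 646
Band 2: 2350 × 0.937 = 2202
Band 3: 1190 × 0.951 + 520 × 0.292 = 1132 + 152 = 1284
Population now: 0–19=646, 20–39=2202, 40+=1284
After projecting period 2:
Births: 2202 × 0.543 = 1196
Band 2: 646 × 0.937 = 605
Band 3: 2202 × 0.951 + 1284 × 0.292 = 2094 + 375 = 2469
Population now: 0–19=1196, 20–39=605, 40+=2469
After projecting period 3:
Births: 605 × 0.543 = 329
Band 2: 1196 × 0.937 = 1121
Band 3: 605 × 0.951 + 2469 × 0.292 = 575 + 721 = 1296
Population now: 0–19=329, 20–39=1121, 40+=1296
After projecting period 4:
Births: 1121 × 0.543 = 609
Band 2: 329 × 0.937 = 308
Band 3: 1121 × 0.951 + 1296 × 0.292 = 1066 + 378 = 1444
Population now: 0–19=609, 20–39=308, 40+=1444
Scenario A total after 4 periods: 2361
Scenario B projection —
After projecting period 1:
Births: 1190 × 0.573 = 682
Band 2: 2350 × 0.937 = 2202
Band 3: 1190 × 0.951 + 520 × 0.292 = 1132 + 152 = 1284
Population now: 0–19=682, 20–39=2202, 40+=1284
After projecting period 2:
Births: 2202 × 0.573 = 1262
Band 2: 682 × 0.937 = 639
Band 3: 2202 × 0.951 + 1284 × 0.292 = 2094 + 375 = 2469
Population now: 0–19=1262, 20–39=639, 40+=2469
After projecting period 3:
Births: 639 × 0.573 = 366
Band 2: 1262 × 0.937 = 1182
Band 3: 639 × 0.951 + 2469 × 0.292 = 608 + 721 = 1329
Population now: 0–19=366, 20–39=1182, 40+=1329
After projecting period 4:
Births: 1182 × 0.573 = 677
Band 2: 366 × 0.937 = 343
Band 3: 1182 × 0.951 + 1329 × 0.292 = 1124 + 388 = 1512
Population now: 0–19=677, 20–39=343, 40+=1512
Scenario B total after 4 periods: 2532
Difference B − A = 2532 − 2361 = 171

171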